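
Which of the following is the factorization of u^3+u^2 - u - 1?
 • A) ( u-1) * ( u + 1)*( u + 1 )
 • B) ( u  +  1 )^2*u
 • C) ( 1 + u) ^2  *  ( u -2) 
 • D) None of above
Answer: A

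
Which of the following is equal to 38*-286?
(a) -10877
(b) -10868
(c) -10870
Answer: b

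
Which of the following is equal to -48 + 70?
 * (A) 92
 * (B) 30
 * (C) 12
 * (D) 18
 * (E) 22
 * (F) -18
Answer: E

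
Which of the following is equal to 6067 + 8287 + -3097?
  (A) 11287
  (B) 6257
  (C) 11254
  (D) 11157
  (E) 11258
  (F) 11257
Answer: F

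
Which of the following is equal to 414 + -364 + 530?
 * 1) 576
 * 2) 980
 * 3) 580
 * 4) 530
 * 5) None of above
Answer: 3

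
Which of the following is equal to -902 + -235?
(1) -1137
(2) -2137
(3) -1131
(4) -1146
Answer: 1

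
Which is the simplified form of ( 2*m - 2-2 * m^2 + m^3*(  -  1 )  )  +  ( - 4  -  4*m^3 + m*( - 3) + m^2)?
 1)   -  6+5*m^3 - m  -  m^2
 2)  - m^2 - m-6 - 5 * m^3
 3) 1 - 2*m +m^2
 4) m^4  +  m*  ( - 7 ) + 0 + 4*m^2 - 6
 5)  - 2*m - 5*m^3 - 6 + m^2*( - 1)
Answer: 2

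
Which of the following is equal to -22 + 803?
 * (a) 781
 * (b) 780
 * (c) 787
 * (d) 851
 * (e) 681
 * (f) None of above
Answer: a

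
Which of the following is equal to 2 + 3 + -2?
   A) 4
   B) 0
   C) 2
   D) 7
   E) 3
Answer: E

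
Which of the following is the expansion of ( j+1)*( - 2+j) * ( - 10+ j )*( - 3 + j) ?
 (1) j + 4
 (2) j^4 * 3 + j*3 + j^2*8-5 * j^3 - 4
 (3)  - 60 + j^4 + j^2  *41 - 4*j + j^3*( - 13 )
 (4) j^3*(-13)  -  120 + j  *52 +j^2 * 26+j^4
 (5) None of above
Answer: 5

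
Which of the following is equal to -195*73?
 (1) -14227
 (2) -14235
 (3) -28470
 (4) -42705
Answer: 2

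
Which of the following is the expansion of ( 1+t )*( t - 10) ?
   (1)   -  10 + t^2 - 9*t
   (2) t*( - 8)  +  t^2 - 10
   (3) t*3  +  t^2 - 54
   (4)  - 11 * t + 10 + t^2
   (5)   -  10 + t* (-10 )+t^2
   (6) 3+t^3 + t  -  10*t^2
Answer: 1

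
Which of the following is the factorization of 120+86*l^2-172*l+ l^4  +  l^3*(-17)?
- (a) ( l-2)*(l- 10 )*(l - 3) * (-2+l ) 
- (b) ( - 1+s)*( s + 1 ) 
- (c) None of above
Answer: a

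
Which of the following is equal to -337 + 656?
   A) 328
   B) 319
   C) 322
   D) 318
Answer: B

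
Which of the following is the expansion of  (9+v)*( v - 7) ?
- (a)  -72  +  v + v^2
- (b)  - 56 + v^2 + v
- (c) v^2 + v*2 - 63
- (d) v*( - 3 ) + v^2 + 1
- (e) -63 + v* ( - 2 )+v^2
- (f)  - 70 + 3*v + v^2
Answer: c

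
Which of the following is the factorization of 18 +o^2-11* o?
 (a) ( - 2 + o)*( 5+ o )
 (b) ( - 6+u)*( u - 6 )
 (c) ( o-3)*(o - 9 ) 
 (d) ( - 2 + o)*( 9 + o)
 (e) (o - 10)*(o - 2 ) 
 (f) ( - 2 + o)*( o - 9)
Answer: f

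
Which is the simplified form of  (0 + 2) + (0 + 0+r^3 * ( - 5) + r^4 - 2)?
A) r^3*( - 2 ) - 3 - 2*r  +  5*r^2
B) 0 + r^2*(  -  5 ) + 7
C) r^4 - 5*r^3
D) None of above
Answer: C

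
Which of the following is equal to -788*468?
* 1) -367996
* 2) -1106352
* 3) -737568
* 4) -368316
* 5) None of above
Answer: 5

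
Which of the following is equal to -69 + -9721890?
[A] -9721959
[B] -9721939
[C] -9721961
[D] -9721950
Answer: A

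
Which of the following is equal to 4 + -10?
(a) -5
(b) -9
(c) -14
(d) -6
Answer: d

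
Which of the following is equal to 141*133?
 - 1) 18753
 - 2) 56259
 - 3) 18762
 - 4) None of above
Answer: 1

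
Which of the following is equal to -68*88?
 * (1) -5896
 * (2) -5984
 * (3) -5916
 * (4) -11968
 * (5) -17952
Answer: 2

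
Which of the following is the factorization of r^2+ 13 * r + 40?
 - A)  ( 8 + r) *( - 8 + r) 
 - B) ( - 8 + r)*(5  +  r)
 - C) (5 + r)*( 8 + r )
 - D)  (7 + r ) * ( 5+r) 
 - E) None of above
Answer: C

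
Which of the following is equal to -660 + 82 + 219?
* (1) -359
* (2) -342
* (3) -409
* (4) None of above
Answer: 1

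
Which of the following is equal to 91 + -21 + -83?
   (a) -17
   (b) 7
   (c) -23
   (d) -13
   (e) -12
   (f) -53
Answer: d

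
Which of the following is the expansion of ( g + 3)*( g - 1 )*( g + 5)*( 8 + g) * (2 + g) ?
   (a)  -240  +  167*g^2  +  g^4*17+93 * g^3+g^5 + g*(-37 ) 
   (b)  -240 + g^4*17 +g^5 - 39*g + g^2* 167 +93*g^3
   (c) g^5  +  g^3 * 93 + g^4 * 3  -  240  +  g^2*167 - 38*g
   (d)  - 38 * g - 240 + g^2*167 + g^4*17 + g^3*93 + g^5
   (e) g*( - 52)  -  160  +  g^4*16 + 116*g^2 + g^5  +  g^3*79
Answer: d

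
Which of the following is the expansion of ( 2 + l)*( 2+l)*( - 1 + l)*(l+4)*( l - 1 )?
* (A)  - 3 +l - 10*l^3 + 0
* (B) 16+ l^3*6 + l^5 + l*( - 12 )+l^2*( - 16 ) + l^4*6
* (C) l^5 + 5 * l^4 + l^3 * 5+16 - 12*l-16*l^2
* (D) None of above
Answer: D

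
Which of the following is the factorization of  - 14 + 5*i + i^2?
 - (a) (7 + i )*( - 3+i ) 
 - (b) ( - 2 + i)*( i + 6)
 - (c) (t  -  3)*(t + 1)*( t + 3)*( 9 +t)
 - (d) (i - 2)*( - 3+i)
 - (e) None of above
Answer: e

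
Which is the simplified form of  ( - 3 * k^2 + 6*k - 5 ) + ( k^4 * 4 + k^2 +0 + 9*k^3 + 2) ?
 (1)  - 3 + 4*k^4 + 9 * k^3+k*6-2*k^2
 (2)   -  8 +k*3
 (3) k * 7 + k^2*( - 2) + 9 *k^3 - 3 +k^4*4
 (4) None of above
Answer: 1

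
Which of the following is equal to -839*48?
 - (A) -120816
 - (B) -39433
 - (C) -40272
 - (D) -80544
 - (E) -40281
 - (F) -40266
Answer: C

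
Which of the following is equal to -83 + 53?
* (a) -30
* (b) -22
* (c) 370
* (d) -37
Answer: a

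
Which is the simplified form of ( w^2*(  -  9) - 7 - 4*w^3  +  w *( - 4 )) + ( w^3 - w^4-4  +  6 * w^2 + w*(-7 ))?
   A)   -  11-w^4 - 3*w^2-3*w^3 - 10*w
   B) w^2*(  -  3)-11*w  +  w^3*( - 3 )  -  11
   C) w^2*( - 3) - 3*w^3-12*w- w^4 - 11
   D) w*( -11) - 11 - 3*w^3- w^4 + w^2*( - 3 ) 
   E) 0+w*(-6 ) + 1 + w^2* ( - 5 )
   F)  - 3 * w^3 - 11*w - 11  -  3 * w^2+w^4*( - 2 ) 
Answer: D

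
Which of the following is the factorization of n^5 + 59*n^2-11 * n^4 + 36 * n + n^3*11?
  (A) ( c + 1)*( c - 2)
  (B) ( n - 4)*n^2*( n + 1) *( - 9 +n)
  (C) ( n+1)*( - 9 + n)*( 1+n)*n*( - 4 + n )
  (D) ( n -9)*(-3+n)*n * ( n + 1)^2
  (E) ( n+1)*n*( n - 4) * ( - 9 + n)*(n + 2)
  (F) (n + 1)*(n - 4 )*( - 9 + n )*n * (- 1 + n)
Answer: C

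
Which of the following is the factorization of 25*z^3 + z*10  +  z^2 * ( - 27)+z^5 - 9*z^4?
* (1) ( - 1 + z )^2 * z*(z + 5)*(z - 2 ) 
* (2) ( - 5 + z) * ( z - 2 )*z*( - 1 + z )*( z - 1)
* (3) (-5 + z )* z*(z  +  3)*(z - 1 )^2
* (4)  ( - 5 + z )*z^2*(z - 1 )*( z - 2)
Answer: 2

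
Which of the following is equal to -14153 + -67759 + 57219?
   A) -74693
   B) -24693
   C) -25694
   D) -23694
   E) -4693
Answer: B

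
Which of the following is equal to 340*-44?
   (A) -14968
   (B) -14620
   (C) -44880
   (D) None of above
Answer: D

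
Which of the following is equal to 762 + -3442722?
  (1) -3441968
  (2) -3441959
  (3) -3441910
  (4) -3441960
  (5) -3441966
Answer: 4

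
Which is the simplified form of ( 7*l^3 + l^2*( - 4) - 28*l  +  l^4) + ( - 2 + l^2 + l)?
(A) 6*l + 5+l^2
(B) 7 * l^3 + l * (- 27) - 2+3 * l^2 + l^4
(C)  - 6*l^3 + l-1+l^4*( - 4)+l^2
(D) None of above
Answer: D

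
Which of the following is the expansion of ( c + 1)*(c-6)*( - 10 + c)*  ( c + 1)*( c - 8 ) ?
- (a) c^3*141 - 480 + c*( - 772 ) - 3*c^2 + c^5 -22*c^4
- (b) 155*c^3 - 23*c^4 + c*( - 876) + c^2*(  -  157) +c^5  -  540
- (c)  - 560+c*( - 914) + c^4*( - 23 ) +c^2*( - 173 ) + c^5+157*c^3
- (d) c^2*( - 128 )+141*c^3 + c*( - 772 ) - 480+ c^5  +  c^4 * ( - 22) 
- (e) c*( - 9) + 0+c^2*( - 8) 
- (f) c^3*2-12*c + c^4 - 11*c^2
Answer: d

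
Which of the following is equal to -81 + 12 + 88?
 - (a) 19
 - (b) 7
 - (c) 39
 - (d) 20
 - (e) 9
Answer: a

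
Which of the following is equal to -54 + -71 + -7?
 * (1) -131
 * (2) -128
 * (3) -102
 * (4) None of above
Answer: 4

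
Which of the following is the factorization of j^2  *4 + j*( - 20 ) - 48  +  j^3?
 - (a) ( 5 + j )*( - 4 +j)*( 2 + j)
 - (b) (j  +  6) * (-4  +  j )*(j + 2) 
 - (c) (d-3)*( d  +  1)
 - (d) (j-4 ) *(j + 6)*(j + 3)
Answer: b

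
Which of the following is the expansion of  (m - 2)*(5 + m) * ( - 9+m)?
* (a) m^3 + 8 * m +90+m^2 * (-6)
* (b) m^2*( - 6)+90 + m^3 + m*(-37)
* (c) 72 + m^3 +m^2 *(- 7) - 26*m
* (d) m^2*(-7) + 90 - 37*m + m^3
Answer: b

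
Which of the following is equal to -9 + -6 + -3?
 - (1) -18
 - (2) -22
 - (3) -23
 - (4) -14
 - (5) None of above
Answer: 1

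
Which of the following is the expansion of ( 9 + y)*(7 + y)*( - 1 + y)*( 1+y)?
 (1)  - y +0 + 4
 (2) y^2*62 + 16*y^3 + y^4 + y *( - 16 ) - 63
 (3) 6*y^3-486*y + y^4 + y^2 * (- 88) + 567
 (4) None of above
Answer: 2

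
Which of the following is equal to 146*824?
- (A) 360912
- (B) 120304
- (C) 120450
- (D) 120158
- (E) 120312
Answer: B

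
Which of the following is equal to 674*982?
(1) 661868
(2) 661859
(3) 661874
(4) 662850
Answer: 1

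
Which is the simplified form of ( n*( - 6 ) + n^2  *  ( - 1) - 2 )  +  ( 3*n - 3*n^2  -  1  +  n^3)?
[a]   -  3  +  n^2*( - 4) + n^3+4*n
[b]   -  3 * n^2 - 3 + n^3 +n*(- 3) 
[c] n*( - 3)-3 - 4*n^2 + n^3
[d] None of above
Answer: c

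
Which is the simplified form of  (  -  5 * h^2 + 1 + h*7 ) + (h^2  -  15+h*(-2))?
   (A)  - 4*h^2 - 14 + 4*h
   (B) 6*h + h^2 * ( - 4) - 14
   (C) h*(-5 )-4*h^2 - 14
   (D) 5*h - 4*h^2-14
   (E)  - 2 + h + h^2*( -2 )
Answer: D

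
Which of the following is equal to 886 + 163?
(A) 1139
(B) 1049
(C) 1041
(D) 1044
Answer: B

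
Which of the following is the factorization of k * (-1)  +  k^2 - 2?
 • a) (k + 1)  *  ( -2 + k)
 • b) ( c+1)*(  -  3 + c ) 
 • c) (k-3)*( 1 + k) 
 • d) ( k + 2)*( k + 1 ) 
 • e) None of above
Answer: a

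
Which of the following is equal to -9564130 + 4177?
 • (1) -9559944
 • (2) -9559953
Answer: 2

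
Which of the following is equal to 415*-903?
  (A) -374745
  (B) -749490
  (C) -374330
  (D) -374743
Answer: A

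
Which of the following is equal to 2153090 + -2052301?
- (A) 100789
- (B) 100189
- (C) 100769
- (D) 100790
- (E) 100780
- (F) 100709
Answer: A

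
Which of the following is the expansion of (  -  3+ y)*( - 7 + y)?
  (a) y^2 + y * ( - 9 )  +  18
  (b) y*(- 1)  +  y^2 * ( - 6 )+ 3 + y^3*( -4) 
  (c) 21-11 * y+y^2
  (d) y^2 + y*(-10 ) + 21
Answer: d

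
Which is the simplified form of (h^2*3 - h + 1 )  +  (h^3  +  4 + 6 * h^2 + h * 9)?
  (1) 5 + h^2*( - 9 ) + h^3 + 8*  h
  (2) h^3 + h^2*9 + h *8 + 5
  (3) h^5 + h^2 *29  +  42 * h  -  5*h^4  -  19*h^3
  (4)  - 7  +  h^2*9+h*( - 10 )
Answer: 2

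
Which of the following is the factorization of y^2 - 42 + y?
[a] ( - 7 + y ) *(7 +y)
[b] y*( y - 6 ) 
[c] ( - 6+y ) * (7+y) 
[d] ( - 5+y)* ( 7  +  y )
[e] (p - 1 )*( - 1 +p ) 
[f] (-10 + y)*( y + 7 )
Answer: c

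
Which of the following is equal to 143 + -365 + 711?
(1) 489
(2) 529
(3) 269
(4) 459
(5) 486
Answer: 1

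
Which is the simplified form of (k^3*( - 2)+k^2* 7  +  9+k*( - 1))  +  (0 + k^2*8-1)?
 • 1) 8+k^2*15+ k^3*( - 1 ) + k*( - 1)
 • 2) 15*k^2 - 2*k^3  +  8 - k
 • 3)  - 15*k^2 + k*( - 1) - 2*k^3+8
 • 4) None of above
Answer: 2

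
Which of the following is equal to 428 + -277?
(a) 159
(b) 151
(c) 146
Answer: b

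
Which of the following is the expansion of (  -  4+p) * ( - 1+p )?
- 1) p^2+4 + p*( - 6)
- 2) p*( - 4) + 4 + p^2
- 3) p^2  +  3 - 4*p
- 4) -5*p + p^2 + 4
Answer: 4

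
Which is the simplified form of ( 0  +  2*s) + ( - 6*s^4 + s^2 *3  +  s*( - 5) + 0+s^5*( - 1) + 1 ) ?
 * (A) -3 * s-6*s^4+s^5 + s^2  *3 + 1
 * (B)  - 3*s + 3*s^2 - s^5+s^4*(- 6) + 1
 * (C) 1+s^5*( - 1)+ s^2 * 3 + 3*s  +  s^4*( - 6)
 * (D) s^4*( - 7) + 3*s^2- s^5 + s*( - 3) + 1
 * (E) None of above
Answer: B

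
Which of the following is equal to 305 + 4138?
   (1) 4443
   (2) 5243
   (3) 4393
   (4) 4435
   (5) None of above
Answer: 1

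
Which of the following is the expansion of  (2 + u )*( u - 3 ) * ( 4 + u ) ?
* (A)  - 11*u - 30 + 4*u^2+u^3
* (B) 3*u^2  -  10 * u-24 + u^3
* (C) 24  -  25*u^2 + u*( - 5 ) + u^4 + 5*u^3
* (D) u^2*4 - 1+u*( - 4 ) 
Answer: B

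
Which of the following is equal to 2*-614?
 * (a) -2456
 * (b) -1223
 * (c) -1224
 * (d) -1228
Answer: d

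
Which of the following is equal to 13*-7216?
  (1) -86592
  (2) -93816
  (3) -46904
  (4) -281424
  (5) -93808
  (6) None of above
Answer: 5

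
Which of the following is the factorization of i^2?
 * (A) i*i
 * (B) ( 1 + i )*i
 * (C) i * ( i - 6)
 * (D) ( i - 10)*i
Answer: A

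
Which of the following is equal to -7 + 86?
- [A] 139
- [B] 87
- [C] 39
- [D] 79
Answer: D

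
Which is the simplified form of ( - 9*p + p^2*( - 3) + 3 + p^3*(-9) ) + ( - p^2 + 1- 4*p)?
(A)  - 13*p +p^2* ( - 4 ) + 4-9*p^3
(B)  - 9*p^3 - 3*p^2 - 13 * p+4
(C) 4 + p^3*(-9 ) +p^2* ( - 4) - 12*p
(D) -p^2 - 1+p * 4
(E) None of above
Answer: A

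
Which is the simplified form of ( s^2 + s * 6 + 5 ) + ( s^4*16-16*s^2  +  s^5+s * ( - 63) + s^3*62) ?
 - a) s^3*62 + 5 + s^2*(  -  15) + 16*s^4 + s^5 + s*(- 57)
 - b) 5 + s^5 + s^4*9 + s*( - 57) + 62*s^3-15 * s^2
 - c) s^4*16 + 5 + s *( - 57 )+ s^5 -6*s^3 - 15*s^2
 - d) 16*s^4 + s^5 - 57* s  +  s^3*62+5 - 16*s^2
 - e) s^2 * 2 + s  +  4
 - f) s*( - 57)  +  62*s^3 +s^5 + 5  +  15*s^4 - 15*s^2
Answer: a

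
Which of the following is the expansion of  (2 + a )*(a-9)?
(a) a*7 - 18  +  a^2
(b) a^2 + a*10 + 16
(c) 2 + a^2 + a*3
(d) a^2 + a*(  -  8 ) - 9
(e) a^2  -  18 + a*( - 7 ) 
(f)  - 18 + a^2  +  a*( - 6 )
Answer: e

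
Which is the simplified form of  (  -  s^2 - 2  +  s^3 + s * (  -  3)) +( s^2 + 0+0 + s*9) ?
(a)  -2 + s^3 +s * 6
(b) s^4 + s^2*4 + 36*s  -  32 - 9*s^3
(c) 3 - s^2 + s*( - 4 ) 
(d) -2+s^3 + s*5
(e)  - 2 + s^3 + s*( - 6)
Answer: a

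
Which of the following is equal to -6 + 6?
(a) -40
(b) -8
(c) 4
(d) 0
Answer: d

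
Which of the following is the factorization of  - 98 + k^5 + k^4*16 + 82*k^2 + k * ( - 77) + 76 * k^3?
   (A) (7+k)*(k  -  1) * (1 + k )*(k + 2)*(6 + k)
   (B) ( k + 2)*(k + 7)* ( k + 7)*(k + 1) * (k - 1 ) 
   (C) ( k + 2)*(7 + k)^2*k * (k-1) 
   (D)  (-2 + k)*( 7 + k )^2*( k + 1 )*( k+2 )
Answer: B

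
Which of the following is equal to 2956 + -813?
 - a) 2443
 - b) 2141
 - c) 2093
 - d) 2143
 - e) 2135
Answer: d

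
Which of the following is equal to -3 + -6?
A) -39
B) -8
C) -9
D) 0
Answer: C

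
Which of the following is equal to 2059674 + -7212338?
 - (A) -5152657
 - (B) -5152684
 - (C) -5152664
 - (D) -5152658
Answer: C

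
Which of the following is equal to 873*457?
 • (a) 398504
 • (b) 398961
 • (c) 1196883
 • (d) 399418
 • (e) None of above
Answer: b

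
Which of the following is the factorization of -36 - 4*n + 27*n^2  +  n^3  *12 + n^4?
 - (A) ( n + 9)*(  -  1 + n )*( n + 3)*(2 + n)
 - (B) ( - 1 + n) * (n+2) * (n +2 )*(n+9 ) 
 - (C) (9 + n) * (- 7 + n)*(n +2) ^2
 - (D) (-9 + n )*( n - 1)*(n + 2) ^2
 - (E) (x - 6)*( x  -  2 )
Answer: B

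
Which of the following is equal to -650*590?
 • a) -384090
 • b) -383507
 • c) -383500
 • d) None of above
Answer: c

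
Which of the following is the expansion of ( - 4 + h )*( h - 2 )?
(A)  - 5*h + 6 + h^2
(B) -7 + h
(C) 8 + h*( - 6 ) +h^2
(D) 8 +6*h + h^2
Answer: C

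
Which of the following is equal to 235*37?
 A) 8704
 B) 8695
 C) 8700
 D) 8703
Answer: B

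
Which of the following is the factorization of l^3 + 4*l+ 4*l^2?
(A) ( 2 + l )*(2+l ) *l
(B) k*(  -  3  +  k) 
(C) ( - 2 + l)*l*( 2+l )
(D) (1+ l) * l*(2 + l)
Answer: A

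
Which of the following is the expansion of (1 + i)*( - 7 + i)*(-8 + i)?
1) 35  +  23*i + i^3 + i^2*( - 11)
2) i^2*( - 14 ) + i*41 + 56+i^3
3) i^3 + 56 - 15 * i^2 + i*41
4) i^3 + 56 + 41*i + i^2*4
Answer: 2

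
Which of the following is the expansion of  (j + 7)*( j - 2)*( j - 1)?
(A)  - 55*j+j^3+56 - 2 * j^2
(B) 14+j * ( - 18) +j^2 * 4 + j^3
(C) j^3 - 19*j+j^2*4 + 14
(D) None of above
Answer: C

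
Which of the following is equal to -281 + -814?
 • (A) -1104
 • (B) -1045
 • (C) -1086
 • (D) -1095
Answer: D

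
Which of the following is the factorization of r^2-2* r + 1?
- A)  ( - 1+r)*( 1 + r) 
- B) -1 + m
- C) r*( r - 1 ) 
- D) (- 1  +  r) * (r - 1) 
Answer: D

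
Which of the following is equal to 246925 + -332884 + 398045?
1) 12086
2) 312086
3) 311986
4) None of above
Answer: 2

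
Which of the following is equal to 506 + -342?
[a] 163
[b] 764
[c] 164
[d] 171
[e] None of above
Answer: c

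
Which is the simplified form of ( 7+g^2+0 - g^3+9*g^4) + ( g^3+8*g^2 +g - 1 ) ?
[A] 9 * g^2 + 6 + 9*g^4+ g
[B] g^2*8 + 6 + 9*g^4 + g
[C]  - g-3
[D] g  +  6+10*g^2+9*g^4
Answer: A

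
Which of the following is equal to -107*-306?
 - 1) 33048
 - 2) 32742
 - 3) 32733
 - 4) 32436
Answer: 2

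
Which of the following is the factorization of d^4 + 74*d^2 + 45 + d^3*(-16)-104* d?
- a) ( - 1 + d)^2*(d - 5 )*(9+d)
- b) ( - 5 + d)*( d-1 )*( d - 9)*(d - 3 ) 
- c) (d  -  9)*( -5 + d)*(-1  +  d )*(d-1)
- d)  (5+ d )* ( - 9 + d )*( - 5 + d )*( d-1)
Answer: c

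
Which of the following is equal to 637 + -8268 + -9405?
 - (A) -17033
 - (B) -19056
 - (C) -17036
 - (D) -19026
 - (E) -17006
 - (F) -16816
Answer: C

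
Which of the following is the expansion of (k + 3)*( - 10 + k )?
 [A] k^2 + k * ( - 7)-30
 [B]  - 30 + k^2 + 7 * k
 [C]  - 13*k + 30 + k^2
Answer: A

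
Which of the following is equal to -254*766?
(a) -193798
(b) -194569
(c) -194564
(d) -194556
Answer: c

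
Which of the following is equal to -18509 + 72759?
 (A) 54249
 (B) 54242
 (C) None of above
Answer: C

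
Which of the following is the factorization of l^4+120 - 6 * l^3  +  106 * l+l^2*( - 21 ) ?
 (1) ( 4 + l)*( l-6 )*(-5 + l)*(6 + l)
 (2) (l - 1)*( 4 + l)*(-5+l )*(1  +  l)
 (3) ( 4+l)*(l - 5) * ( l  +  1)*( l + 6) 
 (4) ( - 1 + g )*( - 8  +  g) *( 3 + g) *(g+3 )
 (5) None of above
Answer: 5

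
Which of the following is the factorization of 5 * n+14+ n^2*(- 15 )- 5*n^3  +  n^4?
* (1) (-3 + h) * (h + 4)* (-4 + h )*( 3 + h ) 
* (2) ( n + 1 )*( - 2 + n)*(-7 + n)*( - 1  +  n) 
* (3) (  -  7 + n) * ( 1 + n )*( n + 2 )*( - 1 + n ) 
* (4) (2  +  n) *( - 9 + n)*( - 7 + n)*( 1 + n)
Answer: 3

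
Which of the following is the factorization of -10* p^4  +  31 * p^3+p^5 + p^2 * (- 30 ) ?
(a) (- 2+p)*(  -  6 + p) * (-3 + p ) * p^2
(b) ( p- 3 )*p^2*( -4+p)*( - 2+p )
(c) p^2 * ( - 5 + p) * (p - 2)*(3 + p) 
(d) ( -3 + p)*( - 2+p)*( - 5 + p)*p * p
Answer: d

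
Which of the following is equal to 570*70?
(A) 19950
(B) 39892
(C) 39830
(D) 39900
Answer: D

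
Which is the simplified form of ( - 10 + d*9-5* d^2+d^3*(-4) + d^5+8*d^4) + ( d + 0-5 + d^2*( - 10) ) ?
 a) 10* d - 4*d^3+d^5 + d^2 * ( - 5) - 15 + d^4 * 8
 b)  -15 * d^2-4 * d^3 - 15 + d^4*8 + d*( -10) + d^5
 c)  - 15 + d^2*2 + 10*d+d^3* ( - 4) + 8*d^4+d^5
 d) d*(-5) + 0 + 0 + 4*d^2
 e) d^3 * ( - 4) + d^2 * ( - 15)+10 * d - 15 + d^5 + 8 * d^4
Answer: e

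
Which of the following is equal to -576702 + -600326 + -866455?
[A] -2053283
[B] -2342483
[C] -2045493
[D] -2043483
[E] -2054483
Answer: D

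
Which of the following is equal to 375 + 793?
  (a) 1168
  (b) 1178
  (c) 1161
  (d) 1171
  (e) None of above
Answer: a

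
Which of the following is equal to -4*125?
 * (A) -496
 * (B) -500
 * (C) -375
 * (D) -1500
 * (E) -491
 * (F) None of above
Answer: B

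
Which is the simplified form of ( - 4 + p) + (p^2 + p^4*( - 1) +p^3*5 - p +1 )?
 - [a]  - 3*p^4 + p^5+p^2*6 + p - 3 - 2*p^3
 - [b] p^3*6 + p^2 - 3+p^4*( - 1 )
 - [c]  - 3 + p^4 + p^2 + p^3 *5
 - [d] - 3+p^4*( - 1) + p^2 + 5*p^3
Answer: d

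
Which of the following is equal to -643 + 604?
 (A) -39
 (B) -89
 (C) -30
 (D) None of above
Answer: A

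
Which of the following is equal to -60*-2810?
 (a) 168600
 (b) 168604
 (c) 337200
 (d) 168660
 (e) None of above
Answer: a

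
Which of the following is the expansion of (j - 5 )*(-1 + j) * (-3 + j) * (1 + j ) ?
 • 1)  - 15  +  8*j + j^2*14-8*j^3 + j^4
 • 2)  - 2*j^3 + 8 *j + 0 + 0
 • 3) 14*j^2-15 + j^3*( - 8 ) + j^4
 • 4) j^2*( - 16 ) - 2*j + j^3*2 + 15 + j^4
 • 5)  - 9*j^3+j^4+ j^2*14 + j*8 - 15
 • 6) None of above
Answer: 1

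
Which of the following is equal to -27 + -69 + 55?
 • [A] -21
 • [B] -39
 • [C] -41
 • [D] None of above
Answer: C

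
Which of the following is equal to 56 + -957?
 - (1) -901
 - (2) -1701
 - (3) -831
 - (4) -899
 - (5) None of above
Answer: 1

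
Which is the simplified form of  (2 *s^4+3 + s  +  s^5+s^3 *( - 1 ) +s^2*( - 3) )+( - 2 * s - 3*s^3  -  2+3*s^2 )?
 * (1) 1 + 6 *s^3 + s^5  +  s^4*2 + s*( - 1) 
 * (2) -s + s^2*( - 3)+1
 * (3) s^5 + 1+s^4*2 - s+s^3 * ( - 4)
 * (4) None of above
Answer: 3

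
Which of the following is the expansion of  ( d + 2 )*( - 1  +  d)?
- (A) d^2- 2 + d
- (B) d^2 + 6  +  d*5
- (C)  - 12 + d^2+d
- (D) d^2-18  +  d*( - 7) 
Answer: A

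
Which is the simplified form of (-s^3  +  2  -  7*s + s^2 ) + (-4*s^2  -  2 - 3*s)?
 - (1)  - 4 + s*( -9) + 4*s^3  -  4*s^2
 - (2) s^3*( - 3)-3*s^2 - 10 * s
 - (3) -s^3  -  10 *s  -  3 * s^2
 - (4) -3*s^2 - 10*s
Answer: 3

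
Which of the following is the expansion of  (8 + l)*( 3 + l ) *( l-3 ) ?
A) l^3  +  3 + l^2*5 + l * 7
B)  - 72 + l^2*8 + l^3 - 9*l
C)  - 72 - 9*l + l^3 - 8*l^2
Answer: B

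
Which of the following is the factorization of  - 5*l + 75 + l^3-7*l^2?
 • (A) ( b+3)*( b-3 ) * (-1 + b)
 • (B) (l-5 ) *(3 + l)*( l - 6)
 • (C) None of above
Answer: C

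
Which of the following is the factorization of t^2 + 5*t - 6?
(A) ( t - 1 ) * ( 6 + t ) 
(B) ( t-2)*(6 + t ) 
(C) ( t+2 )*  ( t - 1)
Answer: A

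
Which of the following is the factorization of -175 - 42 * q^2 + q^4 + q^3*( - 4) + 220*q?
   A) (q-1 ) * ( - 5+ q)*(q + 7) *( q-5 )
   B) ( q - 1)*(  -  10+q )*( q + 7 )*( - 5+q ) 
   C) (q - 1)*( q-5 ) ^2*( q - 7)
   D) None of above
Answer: A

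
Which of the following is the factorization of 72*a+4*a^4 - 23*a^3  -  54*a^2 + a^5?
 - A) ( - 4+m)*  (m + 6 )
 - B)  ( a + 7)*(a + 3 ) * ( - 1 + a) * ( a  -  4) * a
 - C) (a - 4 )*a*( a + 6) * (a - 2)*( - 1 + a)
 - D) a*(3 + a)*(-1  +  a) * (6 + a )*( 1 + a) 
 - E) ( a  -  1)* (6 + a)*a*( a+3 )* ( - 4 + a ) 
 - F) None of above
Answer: E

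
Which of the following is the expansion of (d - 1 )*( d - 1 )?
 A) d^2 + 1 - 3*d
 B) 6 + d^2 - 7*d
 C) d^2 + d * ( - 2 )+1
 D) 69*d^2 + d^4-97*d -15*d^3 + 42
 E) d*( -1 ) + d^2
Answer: C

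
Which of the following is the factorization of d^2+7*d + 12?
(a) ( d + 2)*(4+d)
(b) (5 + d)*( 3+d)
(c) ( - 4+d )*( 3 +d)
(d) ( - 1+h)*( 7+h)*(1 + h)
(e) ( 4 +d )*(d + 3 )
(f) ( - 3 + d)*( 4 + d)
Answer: e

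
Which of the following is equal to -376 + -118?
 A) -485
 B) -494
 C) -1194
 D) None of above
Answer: B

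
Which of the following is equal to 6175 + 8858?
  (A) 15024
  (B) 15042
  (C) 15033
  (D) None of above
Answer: C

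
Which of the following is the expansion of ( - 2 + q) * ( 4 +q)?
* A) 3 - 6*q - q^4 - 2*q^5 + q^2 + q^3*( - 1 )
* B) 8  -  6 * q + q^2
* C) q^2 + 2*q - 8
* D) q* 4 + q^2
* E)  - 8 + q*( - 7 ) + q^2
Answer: C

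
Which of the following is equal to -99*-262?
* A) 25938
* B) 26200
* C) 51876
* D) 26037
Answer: A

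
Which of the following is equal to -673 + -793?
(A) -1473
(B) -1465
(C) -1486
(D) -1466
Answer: D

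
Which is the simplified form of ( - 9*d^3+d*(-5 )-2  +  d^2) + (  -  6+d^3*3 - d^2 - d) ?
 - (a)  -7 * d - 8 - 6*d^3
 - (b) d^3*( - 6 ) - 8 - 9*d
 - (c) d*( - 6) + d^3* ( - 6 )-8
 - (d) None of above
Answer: c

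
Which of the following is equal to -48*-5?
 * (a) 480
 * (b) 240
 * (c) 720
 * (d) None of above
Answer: b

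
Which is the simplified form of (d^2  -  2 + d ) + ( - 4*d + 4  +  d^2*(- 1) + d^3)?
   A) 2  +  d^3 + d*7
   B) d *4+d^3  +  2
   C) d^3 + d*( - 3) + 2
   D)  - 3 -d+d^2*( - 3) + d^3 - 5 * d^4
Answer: C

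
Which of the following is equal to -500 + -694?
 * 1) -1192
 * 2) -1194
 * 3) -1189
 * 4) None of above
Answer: 2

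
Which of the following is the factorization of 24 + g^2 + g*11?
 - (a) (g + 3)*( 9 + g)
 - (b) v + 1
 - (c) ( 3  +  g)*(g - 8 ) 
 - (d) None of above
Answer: d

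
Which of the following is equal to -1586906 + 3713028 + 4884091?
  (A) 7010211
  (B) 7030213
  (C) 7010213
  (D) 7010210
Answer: C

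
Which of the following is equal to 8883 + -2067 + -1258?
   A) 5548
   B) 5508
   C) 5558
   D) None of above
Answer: C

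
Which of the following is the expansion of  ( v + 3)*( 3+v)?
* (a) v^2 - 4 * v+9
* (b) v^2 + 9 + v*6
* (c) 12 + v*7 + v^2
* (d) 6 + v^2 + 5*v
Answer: b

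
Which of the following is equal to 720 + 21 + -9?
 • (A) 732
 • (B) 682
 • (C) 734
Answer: A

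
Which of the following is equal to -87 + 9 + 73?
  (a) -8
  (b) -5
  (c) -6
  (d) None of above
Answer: b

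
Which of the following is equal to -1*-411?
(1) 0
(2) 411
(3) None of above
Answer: 2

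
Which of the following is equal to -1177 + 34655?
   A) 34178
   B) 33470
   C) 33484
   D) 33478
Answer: D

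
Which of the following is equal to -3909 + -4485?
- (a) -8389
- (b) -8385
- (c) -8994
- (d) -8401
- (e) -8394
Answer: e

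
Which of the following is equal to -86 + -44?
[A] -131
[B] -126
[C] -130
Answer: C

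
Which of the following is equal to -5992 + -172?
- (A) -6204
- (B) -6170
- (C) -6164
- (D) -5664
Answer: C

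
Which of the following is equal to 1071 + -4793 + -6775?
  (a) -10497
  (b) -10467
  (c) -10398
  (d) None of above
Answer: a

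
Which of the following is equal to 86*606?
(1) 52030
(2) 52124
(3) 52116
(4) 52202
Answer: 3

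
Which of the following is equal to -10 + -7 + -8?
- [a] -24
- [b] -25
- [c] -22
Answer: b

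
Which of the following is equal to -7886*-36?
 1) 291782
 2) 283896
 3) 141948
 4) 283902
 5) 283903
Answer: 2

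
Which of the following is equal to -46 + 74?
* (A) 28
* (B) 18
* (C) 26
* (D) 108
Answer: A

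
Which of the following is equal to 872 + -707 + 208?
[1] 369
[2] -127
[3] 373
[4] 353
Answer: 3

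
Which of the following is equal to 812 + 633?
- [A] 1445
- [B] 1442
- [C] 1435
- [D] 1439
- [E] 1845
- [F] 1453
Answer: A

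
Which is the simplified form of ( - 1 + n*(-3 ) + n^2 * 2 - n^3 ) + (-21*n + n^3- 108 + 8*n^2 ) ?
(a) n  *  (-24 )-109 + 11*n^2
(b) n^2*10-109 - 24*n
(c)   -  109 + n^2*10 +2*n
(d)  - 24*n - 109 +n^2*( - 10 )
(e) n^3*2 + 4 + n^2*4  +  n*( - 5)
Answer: b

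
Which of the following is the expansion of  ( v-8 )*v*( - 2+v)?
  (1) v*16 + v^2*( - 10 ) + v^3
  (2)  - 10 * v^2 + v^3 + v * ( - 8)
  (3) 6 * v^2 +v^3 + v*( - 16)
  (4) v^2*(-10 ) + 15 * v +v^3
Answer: 1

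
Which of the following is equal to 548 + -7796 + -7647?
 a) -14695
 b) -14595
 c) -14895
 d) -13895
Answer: c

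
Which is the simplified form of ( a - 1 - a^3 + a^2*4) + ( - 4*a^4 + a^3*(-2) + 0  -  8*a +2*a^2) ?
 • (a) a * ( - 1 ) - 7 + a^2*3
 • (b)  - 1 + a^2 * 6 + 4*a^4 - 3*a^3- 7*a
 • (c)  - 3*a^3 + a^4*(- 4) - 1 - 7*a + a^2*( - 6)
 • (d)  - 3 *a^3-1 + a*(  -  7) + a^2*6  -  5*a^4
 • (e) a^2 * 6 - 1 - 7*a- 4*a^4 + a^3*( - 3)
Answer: e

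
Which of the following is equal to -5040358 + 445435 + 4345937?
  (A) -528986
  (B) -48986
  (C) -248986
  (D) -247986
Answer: C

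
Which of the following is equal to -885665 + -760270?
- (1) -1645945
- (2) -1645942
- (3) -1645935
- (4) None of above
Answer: 3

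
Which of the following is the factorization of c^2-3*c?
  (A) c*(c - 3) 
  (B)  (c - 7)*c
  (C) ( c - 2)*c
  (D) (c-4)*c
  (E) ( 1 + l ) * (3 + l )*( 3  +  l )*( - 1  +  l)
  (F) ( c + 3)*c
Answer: A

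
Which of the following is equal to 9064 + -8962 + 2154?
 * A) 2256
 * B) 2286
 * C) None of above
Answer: A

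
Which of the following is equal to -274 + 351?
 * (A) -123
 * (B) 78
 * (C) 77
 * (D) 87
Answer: C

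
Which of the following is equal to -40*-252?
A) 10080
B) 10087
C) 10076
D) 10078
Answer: A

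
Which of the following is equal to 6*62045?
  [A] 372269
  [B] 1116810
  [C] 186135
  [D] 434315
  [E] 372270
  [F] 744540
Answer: E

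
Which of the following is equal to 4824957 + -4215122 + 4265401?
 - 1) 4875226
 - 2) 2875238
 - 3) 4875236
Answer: 3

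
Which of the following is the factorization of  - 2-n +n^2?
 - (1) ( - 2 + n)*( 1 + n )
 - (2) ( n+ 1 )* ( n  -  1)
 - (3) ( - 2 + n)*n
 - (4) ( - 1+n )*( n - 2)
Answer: 1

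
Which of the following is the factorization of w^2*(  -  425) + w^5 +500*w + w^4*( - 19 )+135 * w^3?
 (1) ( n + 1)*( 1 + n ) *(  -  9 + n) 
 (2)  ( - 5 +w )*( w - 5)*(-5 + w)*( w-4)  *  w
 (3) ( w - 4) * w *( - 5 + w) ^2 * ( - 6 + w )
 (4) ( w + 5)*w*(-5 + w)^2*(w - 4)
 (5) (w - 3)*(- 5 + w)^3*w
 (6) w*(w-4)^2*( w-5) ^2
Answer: 2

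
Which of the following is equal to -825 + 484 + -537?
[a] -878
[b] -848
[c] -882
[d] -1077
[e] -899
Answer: a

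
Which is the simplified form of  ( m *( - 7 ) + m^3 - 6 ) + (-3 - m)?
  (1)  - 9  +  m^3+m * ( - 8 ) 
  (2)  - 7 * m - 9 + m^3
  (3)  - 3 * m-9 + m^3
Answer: 1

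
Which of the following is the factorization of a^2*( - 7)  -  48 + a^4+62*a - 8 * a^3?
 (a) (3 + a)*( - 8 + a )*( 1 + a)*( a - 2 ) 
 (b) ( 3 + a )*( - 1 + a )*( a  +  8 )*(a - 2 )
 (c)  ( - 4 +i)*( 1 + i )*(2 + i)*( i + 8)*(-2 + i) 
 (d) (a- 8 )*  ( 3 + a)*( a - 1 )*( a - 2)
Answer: d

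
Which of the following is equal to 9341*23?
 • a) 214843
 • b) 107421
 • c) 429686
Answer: a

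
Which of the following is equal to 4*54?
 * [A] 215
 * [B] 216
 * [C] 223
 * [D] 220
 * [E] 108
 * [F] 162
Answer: B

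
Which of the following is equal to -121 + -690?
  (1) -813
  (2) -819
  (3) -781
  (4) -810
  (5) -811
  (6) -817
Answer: 5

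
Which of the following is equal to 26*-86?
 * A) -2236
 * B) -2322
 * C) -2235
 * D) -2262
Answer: A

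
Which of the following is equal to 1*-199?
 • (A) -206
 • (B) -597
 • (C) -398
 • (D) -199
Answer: D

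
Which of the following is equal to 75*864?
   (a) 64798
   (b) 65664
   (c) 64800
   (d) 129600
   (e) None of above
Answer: c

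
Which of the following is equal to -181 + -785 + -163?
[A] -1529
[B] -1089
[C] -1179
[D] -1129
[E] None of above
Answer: D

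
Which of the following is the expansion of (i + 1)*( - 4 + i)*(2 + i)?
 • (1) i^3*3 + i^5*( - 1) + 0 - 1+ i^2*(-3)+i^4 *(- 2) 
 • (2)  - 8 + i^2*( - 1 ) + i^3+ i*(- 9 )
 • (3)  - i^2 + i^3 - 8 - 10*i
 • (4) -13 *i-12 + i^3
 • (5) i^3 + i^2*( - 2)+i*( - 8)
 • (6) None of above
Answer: 3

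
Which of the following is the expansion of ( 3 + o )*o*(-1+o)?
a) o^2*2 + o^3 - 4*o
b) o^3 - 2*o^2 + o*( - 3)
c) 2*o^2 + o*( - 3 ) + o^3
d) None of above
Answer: c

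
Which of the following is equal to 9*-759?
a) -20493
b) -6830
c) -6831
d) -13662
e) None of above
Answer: c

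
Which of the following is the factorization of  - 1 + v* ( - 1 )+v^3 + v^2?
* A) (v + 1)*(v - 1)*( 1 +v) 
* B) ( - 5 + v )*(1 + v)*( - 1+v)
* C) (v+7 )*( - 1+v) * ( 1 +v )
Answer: A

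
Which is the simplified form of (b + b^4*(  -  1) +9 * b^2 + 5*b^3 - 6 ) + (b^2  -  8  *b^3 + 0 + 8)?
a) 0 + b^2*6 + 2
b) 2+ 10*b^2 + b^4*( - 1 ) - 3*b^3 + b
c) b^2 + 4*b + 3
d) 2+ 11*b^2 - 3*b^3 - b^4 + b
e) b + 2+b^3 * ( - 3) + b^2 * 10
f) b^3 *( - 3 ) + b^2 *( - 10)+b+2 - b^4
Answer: b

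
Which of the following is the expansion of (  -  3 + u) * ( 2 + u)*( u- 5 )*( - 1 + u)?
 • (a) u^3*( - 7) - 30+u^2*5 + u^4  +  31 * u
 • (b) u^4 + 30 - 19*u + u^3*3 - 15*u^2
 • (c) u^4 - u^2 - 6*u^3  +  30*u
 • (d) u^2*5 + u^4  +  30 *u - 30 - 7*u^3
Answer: a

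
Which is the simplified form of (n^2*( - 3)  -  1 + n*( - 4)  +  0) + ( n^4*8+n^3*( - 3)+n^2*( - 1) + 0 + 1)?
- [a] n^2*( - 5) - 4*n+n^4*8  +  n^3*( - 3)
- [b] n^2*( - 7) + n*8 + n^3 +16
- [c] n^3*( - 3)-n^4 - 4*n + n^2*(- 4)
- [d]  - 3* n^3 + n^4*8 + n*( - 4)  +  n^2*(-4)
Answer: d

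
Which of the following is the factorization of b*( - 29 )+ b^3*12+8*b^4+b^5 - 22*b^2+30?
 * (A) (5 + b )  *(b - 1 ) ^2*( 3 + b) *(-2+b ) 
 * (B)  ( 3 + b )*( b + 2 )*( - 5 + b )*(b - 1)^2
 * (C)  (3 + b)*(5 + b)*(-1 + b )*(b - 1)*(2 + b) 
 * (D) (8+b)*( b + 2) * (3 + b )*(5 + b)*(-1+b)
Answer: C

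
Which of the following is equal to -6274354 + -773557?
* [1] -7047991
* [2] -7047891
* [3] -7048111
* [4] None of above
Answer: 4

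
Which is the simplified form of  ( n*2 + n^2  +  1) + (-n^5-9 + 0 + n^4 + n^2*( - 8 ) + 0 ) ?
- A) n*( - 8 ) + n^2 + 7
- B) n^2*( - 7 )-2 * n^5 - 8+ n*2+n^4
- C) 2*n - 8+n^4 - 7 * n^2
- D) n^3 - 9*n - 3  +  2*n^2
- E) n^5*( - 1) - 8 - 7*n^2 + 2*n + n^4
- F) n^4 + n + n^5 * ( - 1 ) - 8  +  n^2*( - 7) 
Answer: E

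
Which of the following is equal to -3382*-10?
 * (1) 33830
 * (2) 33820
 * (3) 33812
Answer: 2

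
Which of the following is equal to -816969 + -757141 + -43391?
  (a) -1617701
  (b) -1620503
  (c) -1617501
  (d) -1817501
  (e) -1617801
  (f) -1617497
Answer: c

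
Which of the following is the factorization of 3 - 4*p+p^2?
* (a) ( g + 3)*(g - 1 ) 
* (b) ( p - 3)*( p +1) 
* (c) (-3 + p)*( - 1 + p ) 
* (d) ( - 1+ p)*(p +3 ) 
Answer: c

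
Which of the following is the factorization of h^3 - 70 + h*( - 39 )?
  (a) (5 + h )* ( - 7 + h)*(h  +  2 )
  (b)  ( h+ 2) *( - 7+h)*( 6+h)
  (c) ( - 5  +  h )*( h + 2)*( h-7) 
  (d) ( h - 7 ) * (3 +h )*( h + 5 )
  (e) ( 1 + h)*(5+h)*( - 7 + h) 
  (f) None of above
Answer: a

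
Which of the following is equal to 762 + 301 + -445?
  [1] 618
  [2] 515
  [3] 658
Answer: 1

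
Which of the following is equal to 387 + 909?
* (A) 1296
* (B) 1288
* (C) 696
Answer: A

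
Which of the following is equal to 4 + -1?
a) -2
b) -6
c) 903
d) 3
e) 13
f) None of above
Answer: d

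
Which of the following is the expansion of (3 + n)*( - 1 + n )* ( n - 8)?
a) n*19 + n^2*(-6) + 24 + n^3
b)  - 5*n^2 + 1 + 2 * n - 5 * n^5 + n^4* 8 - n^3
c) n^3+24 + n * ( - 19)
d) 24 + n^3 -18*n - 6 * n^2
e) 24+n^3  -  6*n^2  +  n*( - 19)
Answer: e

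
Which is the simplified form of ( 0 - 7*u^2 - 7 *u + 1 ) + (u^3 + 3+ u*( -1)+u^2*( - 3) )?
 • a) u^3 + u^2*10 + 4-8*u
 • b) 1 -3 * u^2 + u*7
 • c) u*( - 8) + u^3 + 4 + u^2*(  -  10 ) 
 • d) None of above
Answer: c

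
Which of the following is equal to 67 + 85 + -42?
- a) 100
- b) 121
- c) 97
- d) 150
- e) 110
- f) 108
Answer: e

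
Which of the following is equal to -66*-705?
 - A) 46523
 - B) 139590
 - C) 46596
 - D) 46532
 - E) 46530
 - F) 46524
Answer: E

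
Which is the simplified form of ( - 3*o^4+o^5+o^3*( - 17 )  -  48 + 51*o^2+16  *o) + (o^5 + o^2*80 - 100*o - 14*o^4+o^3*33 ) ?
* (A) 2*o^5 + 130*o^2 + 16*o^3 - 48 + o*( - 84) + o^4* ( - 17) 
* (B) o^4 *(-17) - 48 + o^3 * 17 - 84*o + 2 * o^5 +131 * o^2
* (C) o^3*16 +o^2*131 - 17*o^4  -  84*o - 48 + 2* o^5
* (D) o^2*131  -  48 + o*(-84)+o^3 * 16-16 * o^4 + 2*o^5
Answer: C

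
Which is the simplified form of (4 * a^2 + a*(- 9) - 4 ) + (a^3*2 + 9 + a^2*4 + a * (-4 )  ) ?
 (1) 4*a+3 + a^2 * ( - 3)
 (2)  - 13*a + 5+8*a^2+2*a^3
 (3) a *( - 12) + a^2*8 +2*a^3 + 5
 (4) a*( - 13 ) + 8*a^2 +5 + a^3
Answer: 2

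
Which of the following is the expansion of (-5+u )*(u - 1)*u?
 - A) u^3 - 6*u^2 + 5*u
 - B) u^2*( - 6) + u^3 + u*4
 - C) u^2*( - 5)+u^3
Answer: A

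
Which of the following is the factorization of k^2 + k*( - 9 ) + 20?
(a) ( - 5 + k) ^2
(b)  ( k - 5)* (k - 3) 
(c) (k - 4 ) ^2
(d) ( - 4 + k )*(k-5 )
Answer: d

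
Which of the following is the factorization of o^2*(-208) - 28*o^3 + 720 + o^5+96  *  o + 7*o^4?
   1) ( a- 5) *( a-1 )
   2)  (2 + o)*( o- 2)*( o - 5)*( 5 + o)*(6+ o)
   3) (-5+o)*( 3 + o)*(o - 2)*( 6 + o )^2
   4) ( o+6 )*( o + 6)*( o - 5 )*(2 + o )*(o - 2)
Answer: 4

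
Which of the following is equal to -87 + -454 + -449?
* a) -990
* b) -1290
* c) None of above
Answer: a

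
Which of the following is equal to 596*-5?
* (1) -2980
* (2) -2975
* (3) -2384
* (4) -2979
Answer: 1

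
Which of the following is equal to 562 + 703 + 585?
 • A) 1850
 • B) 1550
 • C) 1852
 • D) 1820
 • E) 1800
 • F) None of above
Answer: A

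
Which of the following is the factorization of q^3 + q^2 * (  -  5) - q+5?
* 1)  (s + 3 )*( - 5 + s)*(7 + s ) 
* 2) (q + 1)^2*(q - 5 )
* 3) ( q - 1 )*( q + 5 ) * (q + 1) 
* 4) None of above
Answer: 4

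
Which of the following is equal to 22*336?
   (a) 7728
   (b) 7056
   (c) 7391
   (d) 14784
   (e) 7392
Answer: e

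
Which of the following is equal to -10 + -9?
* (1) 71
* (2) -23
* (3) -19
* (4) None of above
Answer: 3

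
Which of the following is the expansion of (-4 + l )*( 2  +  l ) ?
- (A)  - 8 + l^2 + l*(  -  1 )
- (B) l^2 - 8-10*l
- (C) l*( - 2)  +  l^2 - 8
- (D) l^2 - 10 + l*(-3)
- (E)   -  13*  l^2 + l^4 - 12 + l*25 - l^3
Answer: C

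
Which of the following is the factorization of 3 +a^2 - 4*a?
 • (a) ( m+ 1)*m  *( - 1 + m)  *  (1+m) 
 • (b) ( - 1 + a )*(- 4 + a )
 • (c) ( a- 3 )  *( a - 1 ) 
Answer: c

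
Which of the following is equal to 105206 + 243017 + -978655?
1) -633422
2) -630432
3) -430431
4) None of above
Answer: 2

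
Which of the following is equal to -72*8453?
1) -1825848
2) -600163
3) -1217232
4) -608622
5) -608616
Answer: 5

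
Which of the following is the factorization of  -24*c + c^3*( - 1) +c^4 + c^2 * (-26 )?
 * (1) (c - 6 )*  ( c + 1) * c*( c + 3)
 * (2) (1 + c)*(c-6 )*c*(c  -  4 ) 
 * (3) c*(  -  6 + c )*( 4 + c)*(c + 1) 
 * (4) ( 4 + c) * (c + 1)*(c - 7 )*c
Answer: 3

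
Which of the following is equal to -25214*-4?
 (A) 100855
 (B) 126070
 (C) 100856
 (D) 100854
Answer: C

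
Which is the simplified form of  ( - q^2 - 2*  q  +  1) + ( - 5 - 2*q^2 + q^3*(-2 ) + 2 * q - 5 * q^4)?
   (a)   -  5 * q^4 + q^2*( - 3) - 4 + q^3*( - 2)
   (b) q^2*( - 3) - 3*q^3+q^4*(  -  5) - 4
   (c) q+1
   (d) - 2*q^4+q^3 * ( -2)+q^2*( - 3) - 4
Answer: a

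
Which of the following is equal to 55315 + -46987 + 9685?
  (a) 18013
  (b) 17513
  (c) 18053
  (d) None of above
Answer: a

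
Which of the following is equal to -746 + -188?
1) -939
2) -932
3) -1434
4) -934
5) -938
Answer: 4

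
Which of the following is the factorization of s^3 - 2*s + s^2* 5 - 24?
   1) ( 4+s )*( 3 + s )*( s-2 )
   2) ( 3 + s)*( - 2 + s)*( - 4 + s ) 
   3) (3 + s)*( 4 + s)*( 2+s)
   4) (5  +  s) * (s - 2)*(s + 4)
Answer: 1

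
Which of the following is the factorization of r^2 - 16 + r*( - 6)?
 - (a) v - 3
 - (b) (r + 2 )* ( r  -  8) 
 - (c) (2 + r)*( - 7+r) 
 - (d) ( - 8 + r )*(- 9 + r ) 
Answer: b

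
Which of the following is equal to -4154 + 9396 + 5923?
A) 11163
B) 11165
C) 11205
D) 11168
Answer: B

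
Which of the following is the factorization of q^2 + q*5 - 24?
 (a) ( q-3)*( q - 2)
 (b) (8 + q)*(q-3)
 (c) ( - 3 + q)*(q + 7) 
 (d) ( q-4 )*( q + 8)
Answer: b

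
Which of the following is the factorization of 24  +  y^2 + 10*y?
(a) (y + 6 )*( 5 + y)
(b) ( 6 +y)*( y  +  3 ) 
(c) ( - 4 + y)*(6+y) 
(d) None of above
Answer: d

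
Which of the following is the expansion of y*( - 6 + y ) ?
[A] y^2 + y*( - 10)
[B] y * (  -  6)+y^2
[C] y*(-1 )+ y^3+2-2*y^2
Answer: B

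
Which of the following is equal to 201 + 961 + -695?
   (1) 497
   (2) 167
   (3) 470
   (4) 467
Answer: 4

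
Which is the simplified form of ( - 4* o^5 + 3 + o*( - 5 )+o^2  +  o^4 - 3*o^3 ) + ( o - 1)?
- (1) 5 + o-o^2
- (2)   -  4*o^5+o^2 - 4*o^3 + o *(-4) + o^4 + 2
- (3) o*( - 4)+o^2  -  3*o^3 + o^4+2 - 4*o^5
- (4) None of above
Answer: 3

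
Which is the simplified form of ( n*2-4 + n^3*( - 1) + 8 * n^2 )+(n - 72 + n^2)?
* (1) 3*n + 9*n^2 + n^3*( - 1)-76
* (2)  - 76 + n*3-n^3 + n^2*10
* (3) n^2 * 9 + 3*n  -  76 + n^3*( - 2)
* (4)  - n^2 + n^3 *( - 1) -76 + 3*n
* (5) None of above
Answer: 1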